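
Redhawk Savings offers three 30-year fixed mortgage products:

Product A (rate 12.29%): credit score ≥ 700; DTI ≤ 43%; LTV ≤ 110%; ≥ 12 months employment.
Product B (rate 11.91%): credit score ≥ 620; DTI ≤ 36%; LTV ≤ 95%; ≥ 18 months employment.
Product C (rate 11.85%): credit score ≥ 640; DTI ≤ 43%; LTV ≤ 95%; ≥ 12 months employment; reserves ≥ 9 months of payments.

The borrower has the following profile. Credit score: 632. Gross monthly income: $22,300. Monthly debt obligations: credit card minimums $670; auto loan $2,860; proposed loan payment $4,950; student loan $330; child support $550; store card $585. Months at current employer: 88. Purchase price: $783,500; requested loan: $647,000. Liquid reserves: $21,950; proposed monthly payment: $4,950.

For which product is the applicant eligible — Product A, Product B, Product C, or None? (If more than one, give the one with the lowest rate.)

None

Total debts = (670 + 2,860 + 4,950 + 330 + 550 + 585) = 9,945; DTI = 9,945/22,300 = 44.6%.
LTV = 647,000/783,500 = 82.6%.
Reserves = 21,950/4,950 = 4.4 months.
Product A: score 632 < 700; DTI 44.6% > 43%; LTV 82.6% ≤ 110%; employment 88 ≥ 12 mo → does not qualify.
Product B: score 632 ≥ 620; DTI 44.6% > 36%; LTV 82.6% ≤ 95%; employment 88 ≥ 18 mo → does not qualify.
Product C: score 632 < 640; DTI 44.6% > 43%; LTV 82.6% ≤ 95%; employment 88 ≥ 12 mo; reserves 4.4 < 9 mo → does not qualify.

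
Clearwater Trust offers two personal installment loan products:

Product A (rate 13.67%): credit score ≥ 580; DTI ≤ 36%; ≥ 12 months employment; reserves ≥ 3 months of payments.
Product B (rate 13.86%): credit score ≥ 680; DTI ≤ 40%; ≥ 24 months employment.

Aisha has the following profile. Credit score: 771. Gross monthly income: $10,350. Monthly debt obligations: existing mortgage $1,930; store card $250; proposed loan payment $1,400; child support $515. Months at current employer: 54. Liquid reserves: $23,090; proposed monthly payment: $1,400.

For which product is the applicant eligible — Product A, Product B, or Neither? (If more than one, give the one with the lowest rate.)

Product B

Total debts = (1,930 + 250 + 1,400 + 515) = 4,095; DTI = 4,095/10,350 = 39.6%.
Reserves = 23,090/1,400 = 16.5 months.
Product A: score 771 ≥ 580; DTI 39.6% > 36%; employment 54 ≥ 12 mo; reserves 16.5 ≥ 3 mo → does not qualify.
Product B: score 771 ≥ 680; DTI 39.6% ≤ 40%; employment 54 ≥ 24 mo → qualifies.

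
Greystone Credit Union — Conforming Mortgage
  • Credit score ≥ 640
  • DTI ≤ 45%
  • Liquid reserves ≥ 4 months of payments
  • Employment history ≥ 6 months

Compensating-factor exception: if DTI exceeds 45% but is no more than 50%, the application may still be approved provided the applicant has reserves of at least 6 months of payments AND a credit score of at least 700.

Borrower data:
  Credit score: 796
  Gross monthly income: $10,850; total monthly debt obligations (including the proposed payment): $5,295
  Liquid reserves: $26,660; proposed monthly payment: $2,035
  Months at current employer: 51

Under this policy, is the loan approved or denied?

Credit score 796 ≥ 640 (meets base)
DTI = 5,295/10,850 = 48.8% > 45% — standard DTI limit exceeded.
Reserves = 26,660/2,035 = 13.1 months ≥ 4
Employment 51 ≥ 6 months
48.8% falls in the override range (45%–50%), so the compensating-factor test applies.
Reserves 13.1 ≥ 6 months; credit score 796 ≥ 700.
Both compensating conditions met → exception applies.

Approved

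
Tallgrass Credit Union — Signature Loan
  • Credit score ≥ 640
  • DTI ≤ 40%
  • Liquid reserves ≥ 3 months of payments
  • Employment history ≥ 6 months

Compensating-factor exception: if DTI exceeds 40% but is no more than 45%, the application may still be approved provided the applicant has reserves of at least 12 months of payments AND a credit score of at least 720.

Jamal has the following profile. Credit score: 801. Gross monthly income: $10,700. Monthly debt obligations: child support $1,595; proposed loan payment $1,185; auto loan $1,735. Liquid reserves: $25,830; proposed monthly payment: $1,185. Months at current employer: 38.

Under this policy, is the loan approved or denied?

Approved

Credit score 801 ≥ 640 (meets base)
Total debts = (1,595 + 1,185 + 1,735) = 4,515. DTI: 4,515 ÷ 10,700 = 42.2%, over the 40% base limit.
Reserves = 25,830/1,185 = 21.8 months ≥ 3
Employment 38 ≥ 6 months
42.2% falls in the override range (40%–45%), so the compensating-factor test applies.
Reserves 21.8 ≥ 12 months; credit score 801 ≥ 720.
Both compensating conditions met → exception applies.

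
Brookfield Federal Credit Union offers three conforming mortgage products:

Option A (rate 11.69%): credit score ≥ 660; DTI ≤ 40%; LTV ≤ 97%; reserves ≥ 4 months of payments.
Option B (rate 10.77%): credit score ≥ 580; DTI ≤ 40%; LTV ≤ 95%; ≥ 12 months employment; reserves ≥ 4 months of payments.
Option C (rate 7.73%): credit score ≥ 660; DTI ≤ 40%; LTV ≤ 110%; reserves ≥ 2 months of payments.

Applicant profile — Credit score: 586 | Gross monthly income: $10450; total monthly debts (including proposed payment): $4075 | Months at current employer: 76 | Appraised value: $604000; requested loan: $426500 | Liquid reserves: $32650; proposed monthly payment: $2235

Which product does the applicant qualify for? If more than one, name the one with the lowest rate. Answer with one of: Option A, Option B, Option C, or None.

Option B

DTI = 4,075/10,450 = 39%.
LTV = 426,500/604,000 = 70.6%.
Reserves = 32,650/2,235 = 14.6 months.
Option A: score 586 < 660; DTI 39% ≤ 40%; LTV 70.6% ≤ 97%; reserves 14.6 ≥ 4 mo → does not qualify.
Option B: score 586 ≥ 580; DTI 39% ≤ 40%; LTV 70.6% ≤ 95%; employment 76 ≥ 12 mo; reserves 14.6 ≥ 4 mo → qualifies.
Option C: score 586 < 660; DTI 39% ≤ 40%; LTV 70.6% ≤ 110%; reserves 14.6 ≥ 2 mo → does not qualify.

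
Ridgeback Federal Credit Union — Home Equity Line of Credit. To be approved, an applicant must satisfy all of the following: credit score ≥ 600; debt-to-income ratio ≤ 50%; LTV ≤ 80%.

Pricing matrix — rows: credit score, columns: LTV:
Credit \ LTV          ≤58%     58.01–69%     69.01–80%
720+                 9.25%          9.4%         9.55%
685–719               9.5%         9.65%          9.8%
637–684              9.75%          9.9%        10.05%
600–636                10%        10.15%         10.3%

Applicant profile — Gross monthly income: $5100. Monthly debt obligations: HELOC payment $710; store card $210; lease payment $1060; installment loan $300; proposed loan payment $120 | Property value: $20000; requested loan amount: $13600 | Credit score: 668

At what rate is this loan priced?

9.9%

Credit score 668 ≥ 600; Total monthly debts = (710 + 210 + 1,060 + 300 + 120) = 2,400. DTI: 2,400 ÷ 5,100 = 47.1%, within the 50% cap
Loan-to-value = 13,600/20,000 = 68% — pass (80% max)
Score 668 is in the 637–684 band; LTV 68% is in the 58.01–69% band → 9.9%.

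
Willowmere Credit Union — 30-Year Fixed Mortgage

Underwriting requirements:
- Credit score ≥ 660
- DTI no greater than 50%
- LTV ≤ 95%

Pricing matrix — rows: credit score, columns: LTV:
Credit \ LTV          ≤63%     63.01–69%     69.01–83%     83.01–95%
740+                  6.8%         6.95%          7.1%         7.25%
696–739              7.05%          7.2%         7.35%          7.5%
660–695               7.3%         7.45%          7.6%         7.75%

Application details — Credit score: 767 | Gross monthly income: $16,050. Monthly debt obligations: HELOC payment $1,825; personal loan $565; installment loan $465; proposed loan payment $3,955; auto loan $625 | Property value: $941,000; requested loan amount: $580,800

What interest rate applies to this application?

Credit score 767 ≥ 660; Total monthly debts = (1,825 + 565 + 465 + 3,955 + 625) = 7,435. DTI: 7,435 ÷ 16,050 = 46.3%, within the 50% cap
LTV = 580,800/941,000 = 61.7% ≤ 95%
Credit 767 → row 740+; LTV 61.7% → column ≤63%. Grid cell → 6.8%.

6.8%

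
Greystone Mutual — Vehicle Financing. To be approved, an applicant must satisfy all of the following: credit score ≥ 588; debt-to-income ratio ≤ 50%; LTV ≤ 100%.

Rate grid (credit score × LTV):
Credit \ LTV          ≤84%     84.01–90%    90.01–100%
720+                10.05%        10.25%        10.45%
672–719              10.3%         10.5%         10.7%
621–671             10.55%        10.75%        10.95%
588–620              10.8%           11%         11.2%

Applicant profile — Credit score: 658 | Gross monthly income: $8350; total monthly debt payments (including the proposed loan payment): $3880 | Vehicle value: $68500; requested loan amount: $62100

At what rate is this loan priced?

Credit score 658 ≥ 588; DTI = 3,880/8,350 = 46.5% ≤ 50%
Loan-to-value = 62,100/68,500 = 90.7% — pass (100% max)
Score 658 is in the 621–671 band; LTV 90.7% is in the 90.01–100% band → 10.95%.

10.95%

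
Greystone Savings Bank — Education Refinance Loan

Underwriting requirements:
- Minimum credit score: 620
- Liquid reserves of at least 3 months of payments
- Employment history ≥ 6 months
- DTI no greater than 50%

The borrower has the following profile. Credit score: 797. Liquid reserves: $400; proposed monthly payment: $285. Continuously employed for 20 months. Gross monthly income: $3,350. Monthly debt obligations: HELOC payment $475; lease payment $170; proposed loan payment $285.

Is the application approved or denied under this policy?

Credit score 797 ≥ 620 (meets)
Reserves: 400 ÷ 285 = 1.4 months (below 3-month minimum)
Employment 20 ≥ 6 months
Total monthly debts = (475 + 170 + 285) = 930. Debt-to-income = 930/3,350 = 27.8% — meets 50% limit
Fails on reserves.

Denied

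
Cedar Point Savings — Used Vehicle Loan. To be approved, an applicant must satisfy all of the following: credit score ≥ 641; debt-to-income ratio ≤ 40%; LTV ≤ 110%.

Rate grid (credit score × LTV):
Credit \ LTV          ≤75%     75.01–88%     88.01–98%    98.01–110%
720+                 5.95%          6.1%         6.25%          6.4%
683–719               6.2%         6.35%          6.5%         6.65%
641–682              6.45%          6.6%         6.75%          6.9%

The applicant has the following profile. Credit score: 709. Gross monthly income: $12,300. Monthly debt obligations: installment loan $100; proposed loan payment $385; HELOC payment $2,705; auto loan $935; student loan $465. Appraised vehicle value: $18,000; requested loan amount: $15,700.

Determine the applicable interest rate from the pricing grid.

Credit score 709 ≥ 641; Total monthly debts = (100 + 385 + 2,705 + 935 + 465) = 4,590. DTI = 4,590/12,300 = 37.3% ≤ 40%
LTV: 15,700 ÷ 18,000 = 87.2%, within 110% cap
Score 709 is in the 683–719 band; LTV 87.2% is in the 75.01–88% band → 6.35%.

6.35%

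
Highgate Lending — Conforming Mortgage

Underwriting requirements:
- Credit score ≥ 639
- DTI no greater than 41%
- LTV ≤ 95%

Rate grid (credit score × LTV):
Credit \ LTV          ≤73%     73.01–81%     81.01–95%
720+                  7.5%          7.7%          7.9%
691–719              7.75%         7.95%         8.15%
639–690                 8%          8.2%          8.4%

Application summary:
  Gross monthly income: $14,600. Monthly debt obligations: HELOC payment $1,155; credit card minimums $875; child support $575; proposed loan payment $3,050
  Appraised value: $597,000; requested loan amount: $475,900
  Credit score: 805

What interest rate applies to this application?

Credit score 805 ≥ 639; Total monthly debts = (1,155 + 875 + 575 + 3,050) = 5,655. DTI: 5,655 ÷ 14,600 = 38.7%, within the 41% cap
LTV = 475,900/597,000 = 79.7% ≤ 95%
Credit 805 → row 720+; LTV 79.7% → column 73.01–81%. Grid cell → 7.7%.

7.7%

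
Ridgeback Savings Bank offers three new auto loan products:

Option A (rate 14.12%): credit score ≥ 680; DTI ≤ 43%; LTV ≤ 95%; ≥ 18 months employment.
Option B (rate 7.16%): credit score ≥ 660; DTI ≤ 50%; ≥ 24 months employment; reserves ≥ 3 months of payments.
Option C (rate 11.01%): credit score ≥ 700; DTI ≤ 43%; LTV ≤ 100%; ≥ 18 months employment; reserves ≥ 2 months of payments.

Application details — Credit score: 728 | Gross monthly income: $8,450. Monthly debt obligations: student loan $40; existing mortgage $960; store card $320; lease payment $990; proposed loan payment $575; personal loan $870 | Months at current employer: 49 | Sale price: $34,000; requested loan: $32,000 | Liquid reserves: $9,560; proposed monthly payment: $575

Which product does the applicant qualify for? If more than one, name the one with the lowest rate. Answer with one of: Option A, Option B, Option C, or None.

Option B

Total debts = (40 + 960 + 320 + 990 + 575 + 870) = 3,755; DTI = 3,755/8,450 = 44.4%.
LTV = 32,000/34,000 = 94.1%.
Reserves = 9,560/575 = 16.6 months.
Option A: score 728 ≥ 680; DTI 44.4% > 43%; LTV 94.1% ≤ 95%; employment 49 ≥ 18 mo → does not qualify.
Option B: score 728 ≥ 660; DTI 44.4% ≤ 50%; employment 49 ≥ 24 mo; reserves 16.6 ≥ 3 mo → qualifies.
Option C: score 728 ≥ 700; DTI 44.4% > 43%; LTV 94.1% ≤ 100%; employment 49 ≥ 18 mo; reserves 16.6 ≥ 2 mo → does not qualify.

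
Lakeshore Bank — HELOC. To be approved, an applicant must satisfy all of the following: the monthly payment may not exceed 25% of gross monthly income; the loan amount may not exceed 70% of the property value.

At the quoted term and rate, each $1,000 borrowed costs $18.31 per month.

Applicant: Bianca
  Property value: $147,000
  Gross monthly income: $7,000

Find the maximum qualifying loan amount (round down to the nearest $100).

Payment cap: 25% × $7,000 = $1,750/month.
At $18.31 per $1,000, that supports 1,750/18.31 × 1,000 ≈ $95,576 → $95,500.
LTV cap: 70% × $147,000 = $102,900 → $102,900.
Binding constraint: payment-to-income.

$95,500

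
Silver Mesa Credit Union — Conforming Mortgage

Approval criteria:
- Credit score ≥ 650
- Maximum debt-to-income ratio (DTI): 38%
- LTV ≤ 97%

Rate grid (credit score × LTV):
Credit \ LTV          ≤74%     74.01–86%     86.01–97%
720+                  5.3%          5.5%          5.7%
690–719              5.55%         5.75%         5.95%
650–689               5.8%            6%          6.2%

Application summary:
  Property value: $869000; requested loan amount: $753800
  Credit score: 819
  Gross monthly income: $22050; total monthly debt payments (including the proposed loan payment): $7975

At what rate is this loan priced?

Credit score 819 ≥ 650; Debt-to-income = 7,975/22,050 = 36.2% — meets 38% limit
LTV = 753,800/869,000 = 86.7% ≤ 97%
Score 819 is in the 720+ band; LTV 86.7% is in the 86.01–97% band → 5.7%.

5.7%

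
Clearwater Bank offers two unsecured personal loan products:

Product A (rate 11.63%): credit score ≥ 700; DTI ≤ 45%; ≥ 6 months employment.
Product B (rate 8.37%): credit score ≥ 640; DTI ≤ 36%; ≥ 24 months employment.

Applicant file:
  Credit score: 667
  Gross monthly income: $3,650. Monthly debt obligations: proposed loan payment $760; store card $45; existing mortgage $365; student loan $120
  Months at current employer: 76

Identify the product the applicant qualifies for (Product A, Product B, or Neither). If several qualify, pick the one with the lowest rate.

Total debts = (760 + 45 + 365 + 120) = 1,290; DTI = 1,290/3,650 = 35.3%.
Product A: score 667 < 700; DTI 35.3% ≤ 45%; employment 76 ≥ 6 mo → does not qualify.
Product B: score 667 ≥ 640; DTI 35.3% ≤ 36%; employment 76 ≥ 24 mo → qualifies.

Product B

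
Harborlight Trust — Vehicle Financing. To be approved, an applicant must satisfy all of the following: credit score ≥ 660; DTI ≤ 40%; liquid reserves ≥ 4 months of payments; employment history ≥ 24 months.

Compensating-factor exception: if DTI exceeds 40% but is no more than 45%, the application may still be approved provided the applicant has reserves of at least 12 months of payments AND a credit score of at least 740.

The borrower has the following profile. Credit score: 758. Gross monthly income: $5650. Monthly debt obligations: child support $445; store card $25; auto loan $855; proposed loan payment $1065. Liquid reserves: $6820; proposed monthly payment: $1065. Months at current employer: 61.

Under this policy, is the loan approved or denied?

Denied

Credit score 758 ≥ 660 (meets base)
Total debts = (445 + 25 + 855 + 1,065) = 2,390. DTI = 2,390/5,650 = 42.3% > 40% — standard DTI limit exceeded.
Liquid reserves cover 6,820/1,065 = 6.4 months — ≥ 4 required
Employment 61 ≥ 24 months
42.3% falls in the override range (40%–45%), so the compensating-factor test applies.
Reserves 6.4 < 12 months; credit score 758 ≥ 740.
Compensating-factor requirement not fully met.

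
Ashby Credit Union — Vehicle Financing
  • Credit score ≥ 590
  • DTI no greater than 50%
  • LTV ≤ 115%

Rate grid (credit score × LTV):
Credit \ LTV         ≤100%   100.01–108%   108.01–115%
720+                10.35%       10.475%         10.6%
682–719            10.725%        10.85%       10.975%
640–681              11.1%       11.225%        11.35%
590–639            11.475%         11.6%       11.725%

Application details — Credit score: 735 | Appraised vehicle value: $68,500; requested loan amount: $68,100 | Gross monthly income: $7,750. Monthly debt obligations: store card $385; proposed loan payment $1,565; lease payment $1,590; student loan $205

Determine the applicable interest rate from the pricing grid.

Credit score 735 ≥ 590; Total monthly debts = (385 + 1,565 + 1,590 + 205) = 3,745. DTI: 3,745 ÷ 7,750 = 48.3%, within the 50% cap
LTV: 68,100 ÷ 68,500 = 99.4%, within 115% cap
Credit 735 → row 720+; LTV 99.4% → column ≤100%. Grid cell → 10.35%.

10.35%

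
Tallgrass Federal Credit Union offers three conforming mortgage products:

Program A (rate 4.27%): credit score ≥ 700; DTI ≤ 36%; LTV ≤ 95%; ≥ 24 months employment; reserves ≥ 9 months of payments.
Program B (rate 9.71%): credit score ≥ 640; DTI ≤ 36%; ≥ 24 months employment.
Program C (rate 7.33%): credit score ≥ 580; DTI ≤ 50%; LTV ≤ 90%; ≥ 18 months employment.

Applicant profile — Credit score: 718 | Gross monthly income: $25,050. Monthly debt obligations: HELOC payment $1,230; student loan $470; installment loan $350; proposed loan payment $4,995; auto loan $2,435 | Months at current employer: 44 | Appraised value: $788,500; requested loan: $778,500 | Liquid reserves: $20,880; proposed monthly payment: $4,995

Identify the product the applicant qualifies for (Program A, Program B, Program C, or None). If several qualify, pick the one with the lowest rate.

None

Total debts = (1,230 + 470 + 350 + 4,995 + 2,435) = 9,480; DTI = 9,480/25,050 = 37.8%.
LTV = 778,500/788,500 = 98.7%.
Reserves = 20,880/4,995 = 4.2 months.
Program A: score 718 ≥ 700; DTI 37.8% > 36%; LTV 98.7% > 95%; employment 44 ≥ 24 mo; reserves 4.2 < 9 mo → does not qualify.
Program B: score 718 ≥ 640; DTI 37.8% > 36%; employment 44 ≥ 24 mo → does not qualify.
Program C: score 718 ≥ 580; DTI 37.8% ≤ 50%; LTV 98.7% > 90%; employment 44 ≥ 18 mo → does not qualify.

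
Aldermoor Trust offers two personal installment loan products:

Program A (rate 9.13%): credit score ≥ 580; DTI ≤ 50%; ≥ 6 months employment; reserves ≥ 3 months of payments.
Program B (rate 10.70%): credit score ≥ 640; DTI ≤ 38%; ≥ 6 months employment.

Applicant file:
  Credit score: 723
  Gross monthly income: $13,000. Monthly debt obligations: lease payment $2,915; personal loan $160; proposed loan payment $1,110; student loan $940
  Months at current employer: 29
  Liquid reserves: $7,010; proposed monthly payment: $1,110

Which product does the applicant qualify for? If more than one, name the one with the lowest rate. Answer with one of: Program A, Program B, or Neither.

Program A

Total debts = (2,915 + 160 + 1,110 + 940) = 5,125; DTI = 5,125/13,000 = 39.4%.
Reserves = 7,010/1,110 = 6.3 months.
Program A: score 723 ≥ 580; DTI 39.4% ≤ 50%; employment 29 ≥ 6 mo; reserves 6.3 ≥ 3 mo → qualifies.
Program B: score 723 ≥ 640; DTI 39.4% > 38%; employment 29 ≥ 6 mo → does not qualify.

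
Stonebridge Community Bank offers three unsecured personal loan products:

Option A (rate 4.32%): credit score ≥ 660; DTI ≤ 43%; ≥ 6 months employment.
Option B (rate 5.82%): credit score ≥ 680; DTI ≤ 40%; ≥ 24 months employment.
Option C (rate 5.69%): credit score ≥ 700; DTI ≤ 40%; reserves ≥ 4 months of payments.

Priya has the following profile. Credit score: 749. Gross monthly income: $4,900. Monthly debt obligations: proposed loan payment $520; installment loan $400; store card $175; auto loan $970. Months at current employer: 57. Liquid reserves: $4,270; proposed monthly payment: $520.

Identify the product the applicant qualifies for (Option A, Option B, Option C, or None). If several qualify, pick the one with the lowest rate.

Option A

Total debts = (520 + 400 + 175 + 970) = 2,065; DTI = 2,065/4,900 = 42.1%.
Reserves = 4,270/520 = 8.2 months.
Option A: score 749 ≥ 660; DTI 42.1% ≤ 43%; employment 57 ≥ 6 mo → qualifies.
Option B: score 749 ≥ 680; DTI 42.1% > 40%; employment 57 ≥ 24 mo → does not qualify.
Option C: score 749 ≥ 700; DTI 42.1% > 40%; reserves 8.2 ≥ 4 mo → does not qualify.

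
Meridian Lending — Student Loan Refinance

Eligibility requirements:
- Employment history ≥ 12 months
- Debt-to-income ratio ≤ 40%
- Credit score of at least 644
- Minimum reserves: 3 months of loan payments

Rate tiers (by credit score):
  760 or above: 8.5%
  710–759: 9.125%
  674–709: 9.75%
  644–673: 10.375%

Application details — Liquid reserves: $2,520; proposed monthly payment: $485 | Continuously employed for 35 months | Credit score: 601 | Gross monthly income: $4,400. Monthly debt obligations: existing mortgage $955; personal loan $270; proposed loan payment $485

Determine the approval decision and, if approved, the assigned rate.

Denied

Credit score 601 < 644 (below minimum)
Reserves = 2,520/485 = 5.2 months ≥ 3
Total monthly debts = (955 + 270 + 485) = 1,710. DTI: 1,710 ÷ 4,400 = 38.9%, within the 40% cap
Employment 35 ≥ 12 months
Not all requirements met → denied.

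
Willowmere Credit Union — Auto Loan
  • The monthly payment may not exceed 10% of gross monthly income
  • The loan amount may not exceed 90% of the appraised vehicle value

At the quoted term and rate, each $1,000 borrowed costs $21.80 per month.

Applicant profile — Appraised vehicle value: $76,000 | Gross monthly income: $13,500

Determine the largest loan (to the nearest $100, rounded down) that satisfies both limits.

$61,900

Payment cap: 10% × $13,500 = $1,350/month.
At $21.80 per $1,000, that supports 1,350/21.80 × 1,000 ≈ $61,926 → $61,900.
LTV cap: 90% × $76,000 = $68,400 → $68,400.
Binding constraint: payment-to-income.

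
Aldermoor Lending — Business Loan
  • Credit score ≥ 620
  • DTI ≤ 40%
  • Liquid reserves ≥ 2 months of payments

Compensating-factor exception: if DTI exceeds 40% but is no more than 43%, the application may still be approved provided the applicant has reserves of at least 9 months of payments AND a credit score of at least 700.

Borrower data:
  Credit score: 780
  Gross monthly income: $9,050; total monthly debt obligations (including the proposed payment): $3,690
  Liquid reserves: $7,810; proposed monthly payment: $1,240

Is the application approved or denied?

Credit score 780 ≥ 620 (meets base)
DTI: 3,690 ÷ 9,050 = 40.8%, over the 40% base limit.
Liquid reserves cover 7,810/1,240 = 6.3 months — ≥ 2 required
DTI 40.8% is within the 40%–43% exception band; checking compensating factors.
Override check — reserves: 6.3 mo (short of 9); score: 780 (ok).
Override conditions not both satisfied; exception does not apply.

Denied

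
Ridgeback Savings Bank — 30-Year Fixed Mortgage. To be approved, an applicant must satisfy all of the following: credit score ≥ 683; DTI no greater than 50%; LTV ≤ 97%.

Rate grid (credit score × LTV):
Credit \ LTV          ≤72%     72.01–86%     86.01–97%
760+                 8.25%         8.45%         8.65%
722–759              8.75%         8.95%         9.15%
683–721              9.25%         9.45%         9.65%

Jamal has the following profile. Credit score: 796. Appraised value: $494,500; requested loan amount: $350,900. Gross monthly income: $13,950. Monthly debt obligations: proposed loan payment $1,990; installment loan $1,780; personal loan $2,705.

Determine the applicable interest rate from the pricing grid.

8.25%

Credit score 796 ≥ 683; Total monthly debts = (1,990 + 1,780 + 2,705) = 6,475. DTI = 6,475/13,950 = 46.4% ≤ 50%
LTV: 350,900 ÷ 494,500 = 71%, within 97% cap
Credit 796 → row 760+; LTV 71% → column ≤72%. Grid cell → 8.25%.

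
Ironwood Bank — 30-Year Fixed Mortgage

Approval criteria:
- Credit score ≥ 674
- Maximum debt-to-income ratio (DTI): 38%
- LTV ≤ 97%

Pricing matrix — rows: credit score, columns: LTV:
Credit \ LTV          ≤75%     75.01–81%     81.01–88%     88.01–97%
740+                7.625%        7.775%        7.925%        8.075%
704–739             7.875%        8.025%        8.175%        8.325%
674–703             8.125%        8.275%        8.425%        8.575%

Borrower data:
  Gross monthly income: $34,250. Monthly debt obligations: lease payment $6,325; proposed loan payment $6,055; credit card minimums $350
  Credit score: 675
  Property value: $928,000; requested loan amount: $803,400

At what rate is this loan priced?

Credit score 675 ≥ 674; Total monthly debts = (6,325 + 6,055 + 350) = 12,730. Debt-to-income = 12,730/34,250 = 37.2% — meets 38% limit
LTV = 803,400/928,000 = 86.6% ≤ 97%
Row: 675 falls in 674–703. Column: 86.6% falls in 81.01–88%. Rate = 8.425%.

8.425%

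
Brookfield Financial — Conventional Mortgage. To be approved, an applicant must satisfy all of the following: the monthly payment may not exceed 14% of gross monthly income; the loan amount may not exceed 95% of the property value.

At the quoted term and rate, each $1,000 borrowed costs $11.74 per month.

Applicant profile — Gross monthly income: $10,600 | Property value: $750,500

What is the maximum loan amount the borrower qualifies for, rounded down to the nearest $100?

$126,400

Payment cap: 14% × $10,600 = $1,484/month.
At $11.74 per $1,000, that supports 1,484/11.74 × 1,000 ≈ $126,405 → $126,400.
LTV cap: 95% × $750,500 = $712,975 → $712,900.
Binding constraint: payment-to-income.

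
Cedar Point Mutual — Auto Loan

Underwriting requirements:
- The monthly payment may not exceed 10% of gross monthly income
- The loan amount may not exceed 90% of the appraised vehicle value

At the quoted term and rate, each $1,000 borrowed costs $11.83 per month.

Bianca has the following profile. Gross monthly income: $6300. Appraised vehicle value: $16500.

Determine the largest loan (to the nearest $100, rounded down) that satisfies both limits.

Payment cap: 10% × $6,300 = $630/month.
At $11.83 per $1,000, that supports 630/11.83 × 1,000 ≈ $53,254 → $53,200.
LTV cap: 90% × $16,500 = $14,850 → $14,800.
Binding constraint: loan-to-value.

$14,800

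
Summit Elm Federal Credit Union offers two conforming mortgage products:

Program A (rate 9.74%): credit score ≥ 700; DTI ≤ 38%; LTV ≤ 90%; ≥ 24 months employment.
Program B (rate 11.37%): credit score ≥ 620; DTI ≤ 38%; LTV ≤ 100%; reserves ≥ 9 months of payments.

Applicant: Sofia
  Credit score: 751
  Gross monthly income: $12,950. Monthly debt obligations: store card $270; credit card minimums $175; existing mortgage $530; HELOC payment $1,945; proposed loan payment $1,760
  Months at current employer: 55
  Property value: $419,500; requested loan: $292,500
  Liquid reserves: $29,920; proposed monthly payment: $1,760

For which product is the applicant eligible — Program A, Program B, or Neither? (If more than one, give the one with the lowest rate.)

Total debts = (270 + 175 + 530 + 1,945 + 1,760) = 4,680; DTI = 4,680/12,950 = 36.1%.
LTV = 292,500/419,500 = 69.7%.
Reserves = 29,920/1,760 = 17.0 months.
Program A: score 751 ≥ 700; DTI 36.1% ≤ 38%; LTV 69.7% ≤ 90%; employment 55 ≥ 24 mo → qualifies.
Program B: score 751 ≥ 620; DTI 36.1% ≤ 38%; LTV 69.7% ≤ 100%; reserves 17.0 ≥ 9 mo → qualifies.
Qualifying: Program A, Program B. Lowest rate is 9.74% → Program A.

Program A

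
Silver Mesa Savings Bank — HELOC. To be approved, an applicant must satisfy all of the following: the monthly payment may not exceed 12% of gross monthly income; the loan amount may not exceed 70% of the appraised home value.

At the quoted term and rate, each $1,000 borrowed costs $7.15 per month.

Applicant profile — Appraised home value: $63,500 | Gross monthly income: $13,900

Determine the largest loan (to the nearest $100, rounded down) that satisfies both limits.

$44,400

Payment cap: 12% × $13,900 = $1,668/month.
At $7.15 per $1,000, that supports 1,668/7.15 × 1,000 ≈ $233,286 → $233,200.
LTV cap: 70% × $63,500 = $44,450 → $44,400.
Binding constraint: loan-to-value.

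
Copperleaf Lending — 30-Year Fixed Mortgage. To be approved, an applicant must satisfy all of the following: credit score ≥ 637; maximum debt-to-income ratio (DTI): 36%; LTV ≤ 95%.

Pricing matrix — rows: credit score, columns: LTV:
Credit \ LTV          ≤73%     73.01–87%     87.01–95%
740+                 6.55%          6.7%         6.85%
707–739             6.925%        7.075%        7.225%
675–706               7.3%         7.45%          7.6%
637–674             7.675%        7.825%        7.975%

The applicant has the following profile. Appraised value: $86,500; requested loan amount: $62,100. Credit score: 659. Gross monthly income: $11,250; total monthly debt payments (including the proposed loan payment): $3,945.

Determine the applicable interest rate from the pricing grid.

Credit score 659 ≥ 637; DTI: 3,945 ÷ 11,250 = 35.1%, within the 36% cap
Loan-to-value = 62,100/86,500 = 71.8% — pass (95% max)
Row: 659 falls in 637–674. Column: 71.8% falls in ≤73%. Rate = 7.675%.

7.675%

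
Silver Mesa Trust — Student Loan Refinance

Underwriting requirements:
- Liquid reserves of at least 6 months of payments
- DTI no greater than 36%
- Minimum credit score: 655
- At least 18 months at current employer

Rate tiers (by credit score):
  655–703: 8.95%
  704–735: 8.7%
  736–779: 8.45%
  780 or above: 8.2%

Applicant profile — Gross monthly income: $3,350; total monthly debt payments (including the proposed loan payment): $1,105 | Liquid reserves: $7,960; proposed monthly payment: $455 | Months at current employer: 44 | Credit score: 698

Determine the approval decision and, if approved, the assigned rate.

Approved at 8.95%

Credit score 698 ≥ 655 (meets minimum)
Employment 44 ≥ 18 months
Reserves = 7,960/455 = 17.5 months ≥ 6
DTI: 1,105 ÷ 3,350 = 33%, within the 36% cap
All requirements met. Score 698 falls in the 655–703 tier → 8.95%.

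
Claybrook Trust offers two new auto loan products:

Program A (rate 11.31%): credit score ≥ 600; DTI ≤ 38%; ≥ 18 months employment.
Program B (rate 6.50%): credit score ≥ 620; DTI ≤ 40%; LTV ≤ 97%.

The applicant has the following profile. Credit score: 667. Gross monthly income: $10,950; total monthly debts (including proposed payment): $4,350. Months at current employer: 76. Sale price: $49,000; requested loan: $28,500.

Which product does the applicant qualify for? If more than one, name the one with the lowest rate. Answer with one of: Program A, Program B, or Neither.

Program B

DTI = 4,350/10,950 = 39.7%.
LTV = 28,500/49,000 = 58.2%.
Program A: score 667 ≥ 600; DTI 39.7% > 38%; employment 76 ≥ 18 mo → does not qualify.
Program B: score 667 ≥ 620; DTI 39.7% ≤ 40%; LTV 58.2% ≤ 97% → qualifies.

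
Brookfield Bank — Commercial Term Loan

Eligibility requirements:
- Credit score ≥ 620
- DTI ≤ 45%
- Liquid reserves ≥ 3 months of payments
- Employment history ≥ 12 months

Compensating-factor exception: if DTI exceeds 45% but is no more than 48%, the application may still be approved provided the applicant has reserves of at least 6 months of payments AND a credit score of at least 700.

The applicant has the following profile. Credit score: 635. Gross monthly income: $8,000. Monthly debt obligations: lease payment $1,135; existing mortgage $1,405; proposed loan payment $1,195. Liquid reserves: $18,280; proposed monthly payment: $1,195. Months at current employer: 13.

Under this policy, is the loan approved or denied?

Denied

Credit score 635 ≥ 620 (meets base)
Total debts = (1,135 + 1,405 + 1,195) = 3,735. DTI: 3,735 ÷ 8,000 = 46.7%, over the 45% base limit.
Liquid reserves cover 18,280/1,195 = 15.3 months — ≥ 3 required
Employment 13 ≥ 12 months
46.7% falls in the override range (45%–48%), so the compensating-factor test applies.
Reserves 15.3 ≥ 6 months; credit score 635 < 700.
Override conditions not both satisfied; exception does not apply.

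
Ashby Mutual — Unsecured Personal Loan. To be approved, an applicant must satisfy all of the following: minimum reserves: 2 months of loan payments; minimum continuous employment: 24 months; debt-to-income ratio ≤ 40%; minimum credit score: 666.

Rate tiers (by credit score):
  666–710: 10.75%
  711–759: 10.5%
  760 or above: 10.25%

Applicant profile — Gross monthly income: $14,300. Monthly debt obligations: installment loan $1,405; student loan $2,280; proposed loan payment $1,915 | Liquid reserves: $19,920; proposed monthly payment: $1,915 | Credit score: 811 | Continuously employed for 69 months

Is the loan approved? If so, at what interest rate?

Approved at 10.25%

Credit score 811 ≥ 666 (meets minimum)
Total monthly debts = (1,405 + 2,280 + 1,915) = 5,600. DTI: 5,600 ÷ 14,300 = 39.2%, within the 40% cap
Employment 69 ≥ 24 months
Reserves: 19,920 ÷ 1,915 = 10.4 months (meets 2-month minimum)
All requirements met. Score 811 falls in the 760 or above tier → 10.25%.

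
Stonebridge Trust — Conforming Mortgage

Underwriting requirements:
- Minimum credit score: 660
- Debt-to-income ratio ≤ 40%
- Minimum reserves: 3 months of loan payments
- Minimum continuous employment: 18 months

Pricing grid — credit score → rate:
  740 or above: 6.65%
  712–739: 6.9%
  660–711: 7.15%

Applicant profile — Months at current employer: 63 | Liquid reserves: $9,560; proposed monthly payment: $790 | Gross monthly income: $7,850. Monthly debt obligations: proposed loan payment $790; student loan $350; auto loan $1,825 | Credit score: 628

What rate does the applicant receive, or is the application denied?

Credit score 628 < 660 (below minimum)
Total monthly debts = (790 + 350 + 1,825) = 2,965. Debt-to-income = 2,965/7,850 = 37.8% — meets 40% limit
Employment 63 ≥ 18 months
Liquid reserves cover 9,560/790 = 12.1 months — ≥ 3 required
Not all requirements met → denied.

Denied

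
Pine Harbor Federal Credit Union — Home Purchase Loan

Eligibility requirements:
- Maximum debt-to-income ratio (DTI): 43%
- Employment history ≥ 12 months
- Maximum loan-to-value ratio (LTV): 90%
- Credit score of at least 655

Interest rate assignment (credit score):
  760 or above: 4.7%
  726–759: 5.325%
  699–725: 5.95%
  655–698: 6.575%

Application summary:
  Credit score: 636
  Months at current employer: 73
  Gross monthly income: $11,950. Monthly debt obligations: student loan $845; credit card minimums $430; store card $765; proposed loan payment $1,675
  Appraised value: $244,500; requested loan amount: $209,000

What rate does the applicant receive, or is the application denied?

Denied

Credit score 636 < 655 (below minimum)
LTV = 209,000/244,500 = 85.5% ≤ 90%
Total monthly debts = (845 + 430 + 765 + 1,675) = 3,715. DTI: 3,715 ÷ 11,950 = 31.1%, within the 43% cap
Employment 73 ≥ 12 months
Not all requirements met → denied.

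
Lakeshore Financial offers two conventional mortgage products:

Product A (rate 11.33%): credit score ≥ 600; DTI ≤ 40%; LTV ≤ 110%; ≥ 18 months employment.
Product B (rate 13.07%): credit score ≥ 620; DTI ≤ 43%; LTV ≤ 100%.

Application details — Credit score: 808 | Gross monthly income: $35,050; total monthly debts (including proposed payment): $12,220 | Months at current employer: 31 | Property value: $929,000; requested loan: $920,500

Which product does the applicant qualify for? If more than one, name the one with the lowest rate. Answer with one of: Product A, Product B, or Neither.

DTI = 12,220/35,050 = 34.9%.
LTV = 920,500/929,000 = 99.1%.
Product A: score 808 ≥ 600; DTI 34.9% ≤ 40%; LTV 99.1% ≤ 110%; employment 31 ≥ 18 mo → qualifies.
Product B: score 808 ≥ 620; DTI 34.9% ≤ 43%; LTV 99.1% ≤ 100% → qualifies.
Qualifying: Product A, Product B. Lowest rate is 11.33% → Product A.

Product A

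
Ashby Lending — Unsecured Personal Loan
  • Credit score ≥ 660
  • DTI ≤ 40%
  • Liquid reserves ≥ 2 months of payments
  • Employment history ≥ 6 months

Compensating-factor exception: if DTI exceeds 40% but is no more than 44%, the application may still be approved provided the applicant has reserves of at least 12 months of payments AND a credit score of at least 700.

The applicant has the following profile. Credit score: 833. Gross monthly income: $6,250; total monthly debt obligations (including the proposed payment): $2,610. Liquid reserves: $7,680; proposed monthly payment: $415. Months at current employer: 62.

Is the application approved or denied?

Approved

Credit score 833 ≥ 660 (meets base)
DTI = 2,610/6,250 = 41.8% > 40% — standard DTI limit exceeded.
Reserves = 7,680/415 = 18.5 months ≥ 2
Employment 62 ≥ 6 months
41.8% falls in the override range (40%–44%), so the compensating-factor test applies.
Reserves 18.5 ≥ 12 months; credit score 833 ≥ 700.
Both override conditions satisfied; DTI exception granted.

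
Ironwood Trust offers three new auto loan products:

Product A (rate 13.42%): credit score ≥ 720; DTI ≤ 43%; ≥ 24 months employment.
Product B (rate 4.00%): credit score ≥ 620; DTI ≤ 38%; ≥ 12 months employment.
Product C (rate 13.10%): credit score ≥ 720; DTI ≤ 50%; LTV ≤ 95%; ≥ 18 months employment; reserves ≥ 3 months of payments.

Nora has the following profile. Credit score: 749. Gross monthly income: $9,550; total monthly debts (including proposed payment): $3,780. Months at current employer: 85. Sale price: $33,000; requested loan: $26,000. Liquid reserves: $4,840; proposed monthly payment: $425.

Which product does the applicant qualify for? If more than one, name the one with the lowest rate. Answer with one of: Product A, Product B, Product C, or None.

Product C

DTI = 3,780/9,550 = 39.6%.
LTV = 26,000/33,000 = 78.8%.
Reserves = 4,840/425 = 11.4 months.
Product A: score 749 ≥ 720; DTI 39.6% ≤ 43%; employment 85 ≥ 24 mo → qualifies.
Product B: score 749 ≥ 620; DTI 39.6% > 38%; employment 85 ≥ 12 mo → does not qualify.
Product C: score 749 ≥ 720; DTI 39.6% ≤ 50%; LTV 78.8% ≤ 95%; employment 85 ≥ 18 mo; reserves 11.4 ≥ 3 mo → qualifies.
Qualifying: Product A, Product C. Lowest rate is 13.10% → Product C.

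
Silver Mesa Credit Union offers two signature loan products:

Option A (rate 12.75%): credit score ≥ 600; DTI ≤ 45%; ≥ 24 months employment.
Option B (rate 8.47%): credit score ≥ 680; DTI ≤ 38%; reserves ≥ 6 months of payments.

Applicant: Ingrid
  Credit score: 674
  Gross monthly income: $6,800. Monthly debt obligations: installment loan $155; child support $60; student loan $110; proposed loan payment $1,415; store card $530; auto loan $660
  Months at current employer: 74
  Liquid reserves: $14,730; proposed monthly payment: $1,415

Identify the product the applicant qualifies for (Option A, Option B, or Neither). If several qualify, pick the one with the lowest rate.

Option A

Total debts = (155 + 60 + 110 + 1,415 + 530 + 660) = 2,930; DTI = 2,930/6,800 = 43.1%.
Reserves = 14,730/1,415 = 10.4 months.
Option A: score 674 ≥ 600; DTI 43.1% ≤ 45%; employment 74 ≥ 24 mo → qualifies.
Option B: score 674 < 680; DTI 43.1% > 38%; reserves 10.4 ≥ 6 mo → does not qualify.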